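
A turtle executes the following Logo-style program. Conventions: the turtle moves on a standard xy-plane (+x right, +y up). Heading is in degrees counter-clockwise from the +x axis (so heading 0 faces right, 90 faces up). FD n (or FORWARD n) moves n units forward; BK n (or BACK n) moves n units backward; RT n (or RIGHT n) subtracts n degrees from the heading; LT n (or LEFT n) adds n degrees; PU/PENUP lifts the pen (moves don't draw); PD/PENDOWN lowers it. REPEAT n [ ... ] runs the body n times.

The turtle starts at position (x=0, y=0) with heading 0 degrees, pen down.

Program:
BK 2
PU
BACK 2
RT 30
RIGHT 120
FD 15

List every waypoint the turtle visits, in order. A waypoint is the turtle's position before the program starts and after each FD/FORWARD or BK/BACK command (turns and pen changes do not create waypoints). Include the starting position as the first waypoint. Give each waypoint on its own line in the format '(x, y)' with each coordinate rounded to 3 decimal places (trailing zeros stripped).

Executing turtle program step by step:
Start: pos=(0,0), heading=0, pen down
BK 2: (0,0) -> (-2,0) [heading=0, draw]
PU: pen up
BK 2: (-2,0) -> (-4,0) [heading=0, move]
RT 30: heading 0 -> 330
RT 120: heading 330 -> 210
FD 15: (-4,0) -> (-16.99,-7.5) [heading=210, move]
Final: pos=(-16.99,-7.5), heading=210, 1 segment(s) drawn
Waypoints (4 total):
(0, 0)
(-2, 0)
(-4, 0)
(-16.99, -7.5)

Answer: (0, 0)
(-2, 0)
(-4, 0)
(-16.99, -7.5)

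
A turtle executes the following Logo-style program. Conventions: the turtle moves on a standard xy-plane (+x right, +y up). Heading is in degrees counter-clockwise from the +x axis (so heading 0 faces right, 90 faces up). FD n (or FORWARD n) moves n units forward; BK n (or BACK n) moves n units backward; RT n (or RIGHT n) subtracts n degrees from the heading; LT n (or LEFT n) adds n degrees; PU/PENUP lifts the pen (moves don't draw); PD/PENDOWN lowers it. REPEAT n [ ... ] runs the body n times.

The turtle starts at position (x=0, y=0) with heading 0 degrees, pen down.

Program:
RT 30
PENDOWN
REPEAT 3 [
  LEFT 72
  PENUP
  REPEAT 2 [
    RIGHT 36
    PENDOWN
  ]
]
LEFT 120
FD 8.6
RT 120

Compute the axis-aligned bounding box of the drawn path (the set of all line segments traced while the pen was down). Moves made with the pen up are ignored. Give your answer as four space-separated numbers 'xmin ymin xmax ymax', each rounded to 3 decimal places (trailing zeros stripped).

Answer: 0 0 0 8.6

Derivation:
Executing turtle program step by step:
Start: pos=(0,0), heading=0, pen down
RT 30: heading 0 -> 330
PD: pen down
REPEAT 3 [
  -- iteration 1/3 --
  LT 72: heading 330 -> 42
  PU: pen up
  REPEAT 2 [
    -- iteration 1/2 --
    RT 36: heading 42 -> 6
    PD: pen down
    -- iteration 2/2 --
    RT 36: heading 6 -> 330
    PD: pen down
  ]
  -- iteration 2/3 --
  LT 72: heading 330 -> 42
  PU: pen up
  REPEAT 2 [
    -- iteration 1/2 --
    RT 36: heading 42 -> 6
    PD: pen down
    -- iteration 2/2 --
    RT 36: heading 6 -> 330
    PD: pen down
  ]
  -- iteration 3/3 --
  LT 72: heading 330 -> 42
  PU: pen up
  REPEAT 2 [
    -- iteration 1/2 --
    RT 36: heading 42 -> 6
    PD: pen down
    -- iteration 2/2 --
    RT 36: heading 6 -> 330
    PD: pen down
  ]
]
LT 120: heading 330 -> 90
FD 8.6: (0,0) -> (0,8.6) [heading=90, draw]
RT 120: heading 90 -> 330
Final: pos=(0,8.6), heading=330, 1 segment(s) drawn

Segment endpoints: x in {0, 0}, y in {0, 8.6}
xmin=0, ymin=0, xmax=0, ymax=8.6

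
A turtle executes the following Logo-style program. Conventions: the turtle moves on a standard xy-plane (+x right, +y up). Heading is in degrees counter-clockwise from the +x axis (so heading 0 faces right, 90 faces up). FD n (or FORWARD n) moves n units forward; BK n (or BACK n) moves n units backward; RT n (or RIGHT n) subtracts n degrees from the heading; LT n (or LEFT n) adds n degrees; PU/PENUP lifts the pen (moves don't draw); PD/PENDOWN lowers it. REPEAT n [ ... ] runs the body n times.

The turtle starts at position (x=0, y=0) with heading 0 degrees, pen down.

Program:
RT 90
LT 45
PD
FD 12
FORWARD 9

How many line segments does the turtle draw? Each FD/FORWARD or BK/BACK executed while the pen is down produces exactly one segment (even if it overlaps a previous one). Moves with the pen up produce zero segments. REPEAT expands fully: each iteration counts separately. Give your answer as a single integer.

Answer: 2

Derivation:
Executing turtle program step by step:
Start: pos=(0,0), heading=0, pen down
RT 90: heading 0 -> 270
LT 45: heading 270 -> 315
PD: pen down
FD 12: (0,0) -> (8.485,-8.485) [heading=315, draw]
FD 9: (8.485,-8.485) -> (14.849,-14.849) [heading=315, draw]
Final: pos=(14.849,-14.849), heading=315, 2 segment(s) drawn
Segments drawn: 2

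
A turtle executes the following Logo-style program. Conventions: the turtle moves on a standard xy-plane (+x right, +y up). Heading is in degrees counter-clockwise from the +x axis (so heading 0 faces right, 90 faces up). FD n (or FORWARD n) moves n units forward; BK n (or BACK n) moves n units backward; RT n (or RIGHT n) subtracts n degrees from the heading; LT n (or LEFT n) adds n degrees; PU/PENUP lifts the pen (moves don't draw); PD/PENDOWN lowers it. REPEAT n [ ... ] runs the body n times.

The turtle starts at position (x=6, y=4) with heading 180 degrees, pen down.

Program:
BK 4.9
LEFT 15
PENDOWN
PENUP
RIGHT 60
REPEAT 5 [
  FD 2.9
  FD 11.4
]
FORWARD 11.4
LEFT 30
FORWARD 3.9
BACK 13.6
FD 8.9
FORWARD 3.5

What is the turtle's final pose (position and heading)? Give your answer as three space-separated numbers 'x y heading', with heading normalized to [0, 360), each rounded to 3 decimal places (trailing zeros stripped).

Answer: -50.327 63.318 165

Derivation:
Executing turtle program step by step:
Start: pos=(6,4), heading=180, pen down
BK 4.9: (6,4) -> (10.9,4) [heading=180, draw]
LT 15: heading 180 -> 195
PD: pen down
PU: pen up
RT 60: heading 195 -> 135
REPEAT 5 [
  -- iteration 1/5 --
  FD 2.9: (10.9,4) -> (8.849,6.051) [heading=135, move]
  FD 11.4: (8.849,6.051) -> (0.788,14.112) [heading=135, move]
  -- iteration 2/5 --
  FD 2.9: (0.788,14.112) -> (-1.262,16.162) [heading=135, move]
  FD 11.4: (-1.262,16.162) -> (-9.323,24.223) [heading=135, move]
  -- iteration 3/5 --
  FD 2.9: (-9.323,24.223) -> (-11.374,26.274) [heading=135, move]
  FD 11.4: (-11.374,26.274) -> (-19.435,34.335) [heading=135, move]
  -- iteration 4/5 --
  FD 2.9: (-19.435,34.335) -> (-21.485,36.385) [heading=135, move]
  FD 11.4: (-21.485,36.385) -> (-29.547,44.447) [heading=135, move]
  -- iteration 5/5 --
  FD 2.9: (-29.547,44.447) -> (-31.597,46.497) [heading=135, move]
  FD 11.4: (-31.597,46.497) -> (-39.658,54.558) [heading=135, move]
]
FD 11.4: (-39.658,54.558) -> (-47.719,62.619) [heading=135, move]
LT 30: heading 135 -> 165
FD 3.9: (-47.719,62.619) -> (-51.486,63.629) [heading=165, move]
BK 13.6: (-51.486,63.629) -> (-38.35,60.109) [heading=165, move]
FD 8.9: (-38.35,60.109) -> (-46.946,62.412) [heading=165, move]
FD 3.5: (-46.946,62.412) -> (-50.327,63.318) [heading=165, move]
Final: pos=(-50.327,63.318), heading=165, 1 segment(s) drawn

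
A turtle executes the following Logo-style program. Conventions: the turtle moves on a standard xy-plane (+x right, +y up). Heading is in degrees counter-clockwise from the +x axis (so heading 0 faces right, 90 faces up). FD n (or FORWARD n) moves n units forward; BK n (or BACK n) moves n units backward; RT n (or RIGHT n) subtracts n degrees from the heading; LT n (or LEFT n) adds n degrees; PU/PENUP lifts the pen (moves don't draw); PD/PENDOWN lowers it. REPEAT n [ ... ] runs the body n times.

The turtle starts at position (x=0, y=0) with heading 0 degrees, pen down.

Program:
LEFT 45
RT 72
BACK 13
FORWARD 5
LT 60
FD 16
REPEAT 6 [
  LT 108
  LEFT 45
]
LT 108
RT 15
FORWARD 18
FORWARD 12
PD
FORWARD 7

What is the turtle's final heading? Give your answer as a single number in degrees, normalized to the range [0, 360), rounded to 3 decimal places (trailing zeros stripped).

Answer: 324

Derivation:
Executing turtle program step by step:
Start: pos=(0,0), heading=0, pen down
LT 45: heading 0 -> 45
RT 72: heading 45 -> 333
BK 13: (0,0) -> (-11.583,5.902) [heading=333, draw]
FD 5: (-11.583,5.902) -> (-7.128,3.632) [heading=333, draw]
LT 60: heading 333 -> 33
FD 16: (-7.128,3.632) -> (6.291,12.346) [heading=33, draw]
REPEAT 6 [
  -- iteration 1/6 --
  LT 108: heading 33 -> 141
  LT 45: heading 141 -> 186
  -- iteration 2/6 --
  LT 108: heading 186 -> 294
  LT 45: heading 294 -> 339
  -- iteration 3/6 --
  LT 108: heading 339 -> 87
  LT 45: heading 87 -> 132
  -- iteration 4/6 --
  LT 108: heading 132 -> 240
  LT 45: heading 240 -> 285
  -- iteration 5/6 --
  LT 108: heading 285 -> 33
  LT 45: heading 33 -> 78
  -- iteration 6/6 --
  LT 108: heading 78 -> 186
  LT 45: heading 186 -> 231
]
LT 108: heading 231 -> 339
RT 15: heading 339 -> 324
FD 18: (6.291,12.346) -> (20.853,1.766) [heading=324, draw]
FD 12: (20.853,1.766) -> (30.561,-5.287) [heading=324, draw]
PD: pen down
FD 7: (30.561,-5.287) -> (36.224,-9.402) [heading=324, draw]
Final: pos=(36.224,-9.402), heading=324, 6 segment(s) drawn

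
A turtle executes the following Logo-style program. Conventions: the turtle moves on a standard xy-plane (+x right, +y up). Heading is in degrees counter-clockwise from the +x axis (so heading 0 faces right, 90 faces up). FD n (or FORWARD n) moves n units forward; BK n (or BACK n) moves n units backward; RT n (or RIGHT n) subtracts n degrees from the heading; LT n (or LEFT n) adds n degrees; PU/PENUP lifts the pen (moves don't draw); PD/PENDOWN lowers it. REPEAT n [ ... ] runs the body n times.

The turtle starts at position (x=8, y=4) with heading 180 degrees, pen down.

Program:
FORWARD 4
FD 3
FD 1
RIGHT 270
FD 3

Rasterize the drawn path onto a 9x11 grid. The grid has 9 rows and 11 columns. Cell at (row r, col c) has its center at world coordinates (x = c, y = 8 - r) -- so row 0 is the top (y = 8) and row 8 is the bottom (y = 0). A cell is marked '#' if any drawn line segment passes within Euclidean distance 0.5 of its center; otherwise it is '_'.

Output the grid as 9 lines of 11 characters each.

Answer: ___________
___________
___________
___________
#########__
#__________
#__________
#__________
___________

Derivation:
Segment 0: (8,4) -> (4,4)
Segment 1: (4,4) -> (1,4)
Segment 2: (1,4) -> (0,4)
Segment 3: (0,4) -> (0,1)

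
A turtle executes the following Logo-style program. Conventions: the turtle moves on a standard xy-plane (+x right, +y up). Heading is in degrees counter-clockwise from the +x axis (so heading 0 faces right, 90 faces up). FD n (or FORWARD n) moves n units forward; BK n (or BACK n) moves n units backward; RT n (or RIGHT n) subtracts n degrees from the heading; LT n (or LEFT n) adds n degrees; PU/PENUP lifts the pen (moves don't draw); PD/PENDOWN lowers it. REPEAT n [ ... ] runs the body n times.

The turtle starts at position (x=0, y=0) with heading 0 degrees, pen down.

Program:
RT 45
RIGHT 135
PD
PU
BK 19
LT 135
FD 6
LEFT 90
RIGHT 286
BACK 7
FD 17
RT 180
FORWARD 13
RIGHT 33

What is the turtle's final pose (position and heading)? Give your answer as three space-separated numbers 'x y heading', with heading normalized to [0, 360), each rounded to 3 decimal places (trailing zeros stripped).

Executing turtle program step by step:
Start: pos=(0,0), heading=0, pen down
RT 45: heading 0 -> 315
RT 135: heading 315 -> 180
PD: pen down
PU: pen up
BK 19: (0,0) -> (19,0) [heading=180, move]
LT 135: heading 180 -> 315
FD 6: (19,0) -> (23.243,-4.243) [heading=315, move]
LT 90: heading 315 -> 45
RT 286: heading 45 -> 119
BK 7: (23.243,-4.243) -> (26.636,-10.365) [heading=119, move]
FD 17: (26.636,-10.365) -> (18.395,4.504) [heading=119, move]
RT 180: heading 119 -> 299
FD 13: (18.395,4.504) -> (24.697,-6.866) [heading=299, move]
RT 33: heading 299 -> 266
Final: pos=(24.697,-6.866), heading=266, 0 segment(s) drawn

Answer: 24.697 -6.866 266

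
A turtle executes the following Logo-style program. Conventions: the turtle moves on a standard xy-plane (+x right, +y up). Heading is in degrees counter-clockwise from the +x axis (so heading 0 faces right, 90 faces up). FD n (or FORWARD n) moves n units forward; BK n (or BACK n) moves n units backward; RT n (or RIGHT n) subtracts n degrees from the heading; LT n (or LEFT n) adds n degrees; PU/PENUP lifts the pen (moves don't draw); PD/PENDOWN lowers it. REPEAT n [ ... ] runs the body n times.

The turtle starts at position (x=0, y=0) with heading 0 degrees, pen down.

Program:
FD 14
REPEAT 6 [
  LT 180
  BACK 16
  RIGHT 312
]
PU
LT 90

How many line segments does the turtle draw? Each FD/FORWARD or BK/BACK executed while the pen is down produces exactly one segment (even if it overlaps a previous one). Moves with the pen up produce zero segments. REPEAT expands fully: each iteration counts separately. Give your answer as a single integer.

Answer: 7

Derivation:
Executing turtle program step by step:
Start: pos=(0,0), heading=0, pen down
FD 14: (0,0) -> (14,0) [heading=0, draw]
REPEAT 6 [
  -- iteration 1/6 --
  LT 180: heading 0 -> 180
  BK 16: (14,0) -> (30,0) [heading=180, draw]
  RT 312: heading 180 -> 228
  -- iteration 2/6 --
  LT 180: heading 228 -> 48
  BK 16: (30,0) -> (19.294,-11.89) [heading=48, draw]
  RT 312: heading 48 -> 96
  -- iteration 3/6 --
  LT 180: heading 96 -> 276
  BK 16: (19.294,-11.89) -> (17.621,4.022) [heading=276, draw]
  RT 312: heading 276 -> 324
  -- iteration 4/6 --
  LT 180: heading 324 -> 144
  BK 16: (17.621,4.022) -> (30.566,-5.383) [heading=144, draw]
  RT 312: heading 144 -> 192
  -- iteration 5/6 --
  LT 180: heading 192 -> 12
  BK 16: (30.566,-5.383) -> (14.915,-8.709) [heading=12, draw]
  RT 312: heading 12 -> 60
  -- iteration 6/6 --
  LT 180: heading 60 -> 240
  BK 16: (14.915,-8.709) -> (22.915,5.147) [heading=240, draw]
  RT 312: heading 240 -> 288
]
PU: pen up
LT 90: heading 288 -> 18
Final: pos=(22.915,5.147), heading=18, 7 segment(s) drawn
Segments drawn: 7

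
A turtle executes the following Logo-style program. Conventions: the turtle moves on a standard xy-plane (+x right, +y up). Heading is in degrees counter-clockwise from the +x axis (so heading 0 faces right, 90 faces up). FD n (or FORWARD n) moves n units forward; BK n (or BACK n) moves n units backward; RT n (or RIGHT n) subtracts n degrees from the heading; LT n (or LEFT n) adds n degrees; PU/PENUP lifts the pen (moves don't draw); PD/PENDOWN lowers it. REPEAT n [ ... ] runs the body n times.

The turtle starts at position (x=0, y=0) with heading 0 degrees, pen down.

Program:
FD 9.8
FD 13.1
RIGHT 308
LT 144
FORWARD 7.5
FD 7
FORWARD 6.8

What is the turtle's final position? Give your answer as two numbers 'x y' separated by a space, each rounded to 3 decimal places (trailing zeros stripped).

Executing turtle program step by step:
Start: pos=(0,0), heading=0, pen down
FD 9.8: (0,0) -> (9.8,0) [heading=0, draw]
FD 13.1: (9.8,0) -> (22.9,0) [heading=0, draw]
RT 308: heading 0 -> 52
LT 144: heading 52 -> 196
FD 7.5: (22.9,0) -> (15.691,-2.067) [heading=196, draw]
FD 7: (15.691,-2.067) -> (8.962,-3.997) [heading=196, draw]
FD 6.8: (8.962,-3.997) -> (2.425,-5.871) [heading=196, draw]
Final: pos=(2.425,-5.871), heading=196, 5 segment(s) drawn

Answer: 2.425 -5.871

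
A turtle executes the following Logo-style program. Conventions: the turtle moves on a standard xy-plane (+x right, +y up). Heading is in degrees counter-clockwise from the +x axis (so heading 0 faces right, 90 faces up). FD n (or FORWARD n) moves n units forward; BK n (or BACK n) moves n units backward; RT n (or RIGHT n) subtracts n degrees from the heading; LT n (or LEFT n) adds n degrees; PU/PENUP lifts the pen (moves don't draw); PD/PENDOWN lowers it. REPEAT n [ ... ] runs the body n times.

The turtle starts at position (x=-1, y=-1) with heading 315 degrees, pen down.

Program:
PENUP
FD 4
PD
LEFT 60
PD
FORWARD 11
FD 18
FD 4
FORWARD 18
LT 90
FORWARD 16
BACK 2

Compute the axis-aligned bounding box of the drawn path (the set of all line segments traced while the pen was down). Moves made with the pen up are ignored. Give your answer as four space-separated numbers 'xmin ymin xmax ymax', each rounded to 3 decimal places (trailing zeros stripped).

Executing turtle program step by step:
Start: pos=(-1,-1), heading=315, pen down
PU: pen up
FD 4: (-1,-1) -> (1.828,-3.828) [heading=315, move]
PD: pen down
LT 60: heading 315 -> 15
PD: pen down
FD 11: (1.828,-3.828) -> (12.454,-0.981) [heading=15, draw]
FD 18: (12.454,-0.981) -> (29.84,3.677) [heading=15, draw]
FD 4: (29.84,3.677) -> (33.704,4.713) [heading=15, draw]
FD 18: (33.704,4.713) -> (51.091,9.371) [heading=15, draw]
LT 90: heading 15 -> 105
FD 16: (51.091,9.371) -> (46.95,24.826) [heading=105, draw]
BK 2: (46.95,24.826) -> (47.467,22.894) [heading=105, draw]
Final: pos=(47.467,22.894), heading=105, 6 segment(s) drawn

Segment endpoints: x in {1.828, 12.454, 29.84, 33.704, 46.95, 47.467, 51.091}, y in {-3.828, -0.981, 3.677, 4.713, 9.371, 22.894, 24.826}
xmin=1.828, ymin=-3.828, xmax=51.091, ymax=24.826

Answer: 1.828 -3.828 51.091 24.826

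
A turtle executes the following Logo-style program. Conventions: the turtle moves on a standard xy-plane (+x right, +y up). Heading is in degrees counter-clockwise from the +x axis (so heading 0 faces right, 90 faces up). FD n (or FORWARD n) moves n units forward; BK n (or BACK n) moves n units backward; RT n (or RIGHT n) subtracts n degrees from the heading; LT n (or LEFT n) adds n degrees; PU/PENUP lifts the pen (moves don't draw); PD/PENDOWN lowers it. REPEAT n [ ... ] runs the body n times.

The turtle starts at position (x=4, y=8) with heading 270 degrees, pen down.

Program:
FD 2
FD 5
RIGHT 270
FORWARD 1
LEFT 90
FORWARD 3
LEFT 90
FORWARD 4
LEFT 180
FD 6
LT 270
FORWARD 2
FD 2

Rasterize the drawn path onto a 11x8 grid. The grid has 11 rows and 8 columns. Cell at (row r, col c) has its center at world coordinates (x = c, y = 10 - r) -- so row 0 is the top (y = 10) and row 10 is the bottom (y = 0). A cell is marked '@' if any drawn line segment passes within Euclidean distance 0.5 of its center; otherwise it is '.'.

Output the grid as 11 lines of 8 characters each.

Answer: ........
........
....@...
....@...
....@...
....@...
.@@@@@@@
....@@.@
....@@.@
....@@.@
.......@

Derivation:
Segment 0: (4,8) -> (4,6)
Segment 1: (4,6) -> (4,1)
Segment 2: (4,1) -> (5,1)
Segment 3: (5,1) -> (5,4)
Segment 4: (5,4) -> (1,4)
Segment 5: (1,4) -> (7,4)
Segment 6: (7,4) -> (7,2)
Segment 7: (7,2) -> (7,-0)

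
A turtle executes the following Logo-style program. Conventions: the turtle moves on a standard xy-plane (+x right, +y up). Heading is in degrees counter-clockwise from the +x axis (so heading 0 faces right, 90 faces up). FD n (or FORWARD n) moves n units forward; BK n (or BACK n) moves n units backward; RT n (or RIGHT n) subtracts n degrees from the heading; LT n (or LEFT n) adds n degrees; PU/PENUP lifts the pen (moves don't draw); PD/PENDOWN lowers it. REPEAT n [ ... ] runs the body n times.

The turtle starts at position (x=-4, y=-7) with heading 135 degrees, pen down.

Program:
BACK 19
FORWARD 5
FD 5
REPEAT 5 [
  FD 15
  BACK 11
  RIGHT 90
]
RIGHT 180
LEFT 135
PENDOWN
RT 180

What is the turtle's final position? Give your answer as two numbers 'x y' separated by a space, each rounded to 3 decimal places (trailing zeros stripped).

Executing turtle program step by step:
Start: pos=(-4,-7), heading=135, pen down
BK 19: (-4,-7) -> (9.435,-20.435) [heading=135, draw]
FD 5: (9.435,-20.435) -> (5.899,-16.899) [heading=135, draw]
FD 5: (5.899,-16.899) -> (2.364,-13.364) [heading=135, draw]
REPEAT 5 [
  -- iteration 1/5 --
  FD 15: (2.364,-13.364) -> (-8.243,-2.757) [heading=135, draw]
  BK 11: (-8.243,-2.757) -> (-0.464,-10.536) [heading=135, draw]
  RT 90: heading 135 -> 45
  -- iteration 2/5 --
  FD 15: (-0.464,-10.536) -> (10.142,0.071) [heading=45, draw]
  BK 11: (10.142,0.071) -> (2.364,-7.707) [heading=45, draw]
  RT 90: heading 45 -> 315
  -- iteration 3/5 --
  FD 15: (2.364,-7.707) -> (12.971,-18.314) [heading=315, draw]
  BK 11: (12.971,-18.314) -> (5.192,-10.536) [heading=315, draw]
  RT 90: heading 315 -> 225
  -- iteration 4/5 --
  FD 15: (5.192,-10.536) -> (-5.414,-21.142) [heading=225, draw]
  BK 11: (-5.414,-21.142) -> (2.364,-13.364) [heading=225, draw]
  RT 90: heading 225 -> 135
  -- iteration 5/5 --
  FD 15: (2.364,-13.364) -> (-8.243,-2.757) [heading=135, draw]
  BK 11: (-8.243,-2.757) -> (-0.464,-10.536) [heading=135, draw]
  RT 90: heading 135 -> 45
]
RT 180: heading 45 -> 225
LT 135: heading 225 -> 0
PD: pen down
RT 180: heading 0 -> 180
Final: pos=(-0.464,-10.536), heading=180, 13 segment(s) drawn

Answer: -0.464 -10.536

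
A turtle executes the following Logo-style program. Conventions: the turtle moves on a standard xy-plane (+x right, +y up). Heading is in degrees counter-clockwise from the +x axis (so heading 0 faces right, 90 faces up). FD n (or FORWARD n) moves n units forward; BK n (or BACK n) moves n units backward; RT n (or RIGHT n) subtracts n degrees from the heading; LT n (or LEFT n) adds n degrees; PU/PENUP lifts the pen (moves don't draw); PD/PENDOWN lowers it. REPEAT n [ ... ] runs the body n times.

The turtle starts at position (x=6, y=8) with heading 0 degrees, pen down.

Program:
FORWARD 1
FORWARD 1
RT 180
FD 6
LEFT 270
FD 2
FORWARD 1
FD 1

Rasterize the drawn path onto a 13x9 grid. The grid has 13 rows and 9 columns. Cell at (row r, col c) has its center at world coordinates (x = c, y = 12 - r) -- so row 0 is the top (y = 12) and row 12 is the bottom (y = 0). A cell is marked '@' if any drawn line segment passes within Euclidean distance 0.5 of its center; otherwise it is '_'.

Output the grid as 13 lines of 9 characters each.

Segment 0: (6,8) -> (7,8)
Segment 1: (7,8) -> (8,8)
Segment 2: (8,8) -> (2,8)
Segment 3: (2,8) -> (2,10)
Segment 4: (2,10) -> (2,11)
Segment 5: (2,11) -> (2,12)

Answer: __@______
__@______
__@______
__@______
__@@@@@@@
_________
_________
_________
_________
_________
_________
_________
_________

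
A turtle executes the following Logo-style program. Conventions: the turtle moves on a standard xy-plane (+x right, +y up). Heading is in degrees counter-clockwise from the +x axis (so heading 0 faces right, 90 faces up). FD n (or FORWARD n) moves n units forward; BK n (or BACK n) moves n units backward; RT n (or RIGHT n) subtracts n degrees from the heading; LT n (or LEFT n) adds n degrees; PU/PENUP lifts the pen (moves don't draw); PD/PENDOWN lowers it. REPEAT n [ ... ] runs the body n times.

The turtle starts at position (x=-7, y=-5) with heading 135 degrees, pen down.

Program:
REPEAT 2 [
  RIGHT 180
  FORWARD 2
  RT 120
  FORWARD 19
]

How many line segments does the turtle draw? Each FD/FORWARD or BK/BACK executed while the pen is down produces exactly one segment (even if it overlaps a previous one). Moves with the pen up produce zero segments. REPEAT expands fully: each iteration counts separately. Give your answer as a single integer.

Executing turtle program step by step:
Start: pos=(-7,-5), heading=135, pen down
REPEAT 2 [
  -- iteration 1/2 --
  RT 180: heading 135 -> 315
  FD 2: (-7,-5) -> (-5.586,-6.414) [heading=315, draw]
  RT 120: heading 315 -> 195
  FD 19: (-5.586,-6.414) -> (-23.938,-11.332) [heading=195, draw]
  -- iteration 2/2 --
  RT 180: heading 195 -> 15
  FD 2: (-23.938,-11.332) -> (-22.007,-10.814) [heading=15, draw]
  RT 120: heading 15 -> 255
  FD 19: (-22.007,-10.814) -> (-26.924,-29.167) [heading=255, draw]
]
Final: pos=(-26.924,-29.167), heading=255, 4 segment(s) drawn
Segments drawn: 4

Answer: 4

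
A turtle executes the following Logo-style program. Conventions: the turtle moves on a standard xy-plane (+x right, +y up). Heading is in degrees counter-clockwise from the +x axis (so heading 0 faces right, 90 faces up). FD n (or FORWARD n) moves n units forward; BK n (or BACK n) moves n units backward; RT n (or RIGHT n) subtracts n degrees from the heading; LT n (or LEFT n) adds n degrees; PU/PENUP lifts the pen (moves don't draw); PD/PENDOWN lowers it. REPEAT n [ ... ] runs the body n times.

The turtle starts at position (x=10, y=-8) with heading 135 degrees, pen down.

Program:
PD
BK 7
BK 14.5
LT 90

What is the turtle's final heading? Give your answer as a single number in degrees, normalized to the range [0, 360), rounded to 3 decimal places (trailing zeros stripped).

Executing turtle program step by step:
Start: pos=(10,-8), heading=135, pen down
PD: pen down
BK 7: (10,-8) -> (14.95,-12.95) [heading=135, draw]
BK 14.5: (14.95,-12.95) -> (25.203,-23.203) [heading=135, draw]
LT 90: heading 135 -> 225
Final: pos=(25.203,-23.203), heading=225, 2 segment(s) drawn

Answer: 225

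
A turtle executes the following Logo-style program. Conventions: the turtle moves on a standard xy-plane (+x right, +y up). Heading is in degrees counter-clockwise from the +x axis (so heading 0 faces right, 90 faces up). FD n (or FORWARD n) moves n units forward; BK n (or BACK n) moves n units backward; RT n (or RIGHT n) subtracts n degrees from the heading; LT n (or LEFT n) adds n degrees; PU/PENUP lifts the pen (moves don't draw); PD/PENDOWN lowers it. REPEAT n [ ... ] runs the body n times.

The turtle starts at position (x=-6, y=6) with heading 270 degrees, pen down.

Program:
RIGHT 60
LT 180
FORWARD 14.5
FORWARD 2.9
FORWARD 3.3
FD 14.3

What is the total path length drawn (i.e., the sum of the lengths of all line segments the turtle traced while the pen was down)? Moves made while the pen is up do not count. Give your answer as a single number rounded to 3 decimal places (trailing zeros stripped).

Executing turtle program step by step:
Start: pos=(-6,6), heading=270, pen down
RT 60: heading 270 -> 210
LT 180: heading 210 -> 30
FD 14.5: (-6,6) -> (6.557,13.25) [heading=30, draw]
FD 2.9: (6.557,13.25) -> (9.069,14.7) [heading=30, draw]
FD 3.3: (9.069,14.7) -> (11.927,16.35) [heading=30, draw]
FD 14.3: (11.927,16.35) -> (24.311,23.5) [heading=30, draw]
Final: pos=(24.311,23.5), heading=30, 4 segment(s) drawn

Segment lengths:
  seg 1: (-6,6) -> (6.557,13.25), length = 14.5
  seg 2: (6.557,13.25) -> (9.069,14.7), length = 2.9
  seg 3: (9.069,14.7) -> (11.927,16.35), length = 3.3
  seg 4: (11.927,16.35) -> (24.311,23.5), length = 14.3
Total = 35

Answer: 35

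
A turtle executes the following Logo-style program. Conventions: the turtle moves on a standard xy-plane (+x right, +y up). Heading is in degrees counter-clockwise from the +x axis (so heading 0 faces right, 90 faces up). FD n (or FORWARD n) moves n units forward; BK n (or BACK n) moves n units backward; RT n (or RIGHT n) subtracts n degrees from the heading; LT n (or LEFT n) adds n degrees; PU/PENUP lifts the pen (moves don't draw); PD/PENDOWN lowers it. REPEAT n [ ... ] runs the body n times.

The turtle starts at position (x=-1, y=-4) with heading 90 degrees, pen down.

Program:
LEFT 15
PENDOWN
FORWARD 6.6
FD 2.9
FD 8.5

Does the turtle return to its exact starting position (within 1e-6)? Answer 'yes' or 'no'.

Executing turtle program step by step:
Start: pos=(-1,-4), heading=90, pen down
LT 15: heading 90 -> 105
PD: pen down
FD 6.6: (-1,-4) -> (-2.708,2.375) [heading=105, draw]
FD 2.9: (-2.708,2.375) -> (-3.459,5.176) [heading=105, draw]
FD 8.5: (-3.459,5.176) -> (-5.659,13.387) [heading=105, draw]
Final: pos=(-5.659,13.387), heading=105, 3 segment(s) drawn

Start position: (-1, -4)
Final position: (-5.659, 13.387)
Distance = 18; >= 1e-6 -> NOT closed

Answer: no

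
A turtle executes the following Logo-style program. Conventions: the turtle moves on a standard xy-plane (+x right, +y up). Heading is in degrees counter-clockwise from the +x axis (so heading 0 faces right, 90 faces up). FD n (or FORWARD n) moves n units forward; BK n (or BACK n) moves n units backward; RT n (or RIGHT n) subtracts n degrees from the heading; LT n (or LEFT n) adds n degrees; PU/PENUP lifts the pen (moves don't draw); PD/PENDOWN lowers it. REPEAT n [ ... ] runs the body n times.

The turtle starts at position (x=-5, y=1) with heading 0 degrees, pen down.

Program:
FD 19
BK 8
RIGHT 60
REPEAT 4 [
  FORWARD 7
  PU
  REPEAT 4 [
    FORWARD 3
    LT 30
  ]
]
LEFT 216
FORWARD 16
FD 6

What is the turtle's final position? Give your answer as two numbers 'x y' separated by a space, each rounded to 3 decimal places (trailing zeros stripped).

Executing turtle program step by step:
Start: pos=(-5,1), heading=0, pen down
FD 19: (-5,1) -> (14,1) [heading=0, draw]
BK 8: (14,1) -> (6,1) [heading=0, draw]
RT 60: heading 0 -> 300
REPEAT 4 [
  -- iteration 1/4 --
  FD 7: (6,1) -> (9.5,-5.062) [heading=300, draw]
  PU: pen up
  REPEAT 4 [
    -- iteration 1/4 --
    FD 3: (9.5,-5.062) -> (11,-7.66) [heading=300, move]
    LT 30: heading 300 -> 330
    -- iteration 2/4 --
    FD 3: (11,-7.66) -> (13.598,-9.16) [heading=330, move]
    LT 30: heading 330 -> 0
    -- iteration 3/4 --
    FD 3: (13.598,-9.16) -> (16.598,-9.16) [heading=0, move]
    LT 30: heading 0 -> 30
    -- iteration 4/4 --
    FD 3: (16.598,-9.16) -> (19.196,-7.66) [heading=30, move]
    LT 30: heading 30 -> 60
  ]
  -- iteration 2/4 --
  FD 7: (19.196,-7.66) -> (22.696,-1.598) [heading=60, move]
  PU: pen up
  REPEAT 4 [
    -- iteration 1/4 --
    FD 3: (22.696,-1.598) -> (24.196,1) [heading=60, move]
    LT 30: heading 60 -> 90
    -- iteration 2/4 --
    FD 3: (24.196,1) -> (24.196,4) [heading=90, move]
    LT 30: heading 90 -> 120
    -- iteration 3/4 --
    FD 3: (24.196,4) -> (22.696,6.598) [heading=120, move]
    LT 30: heading 120 -> 150
    -- iteration 4/4 --
    FD 3: (22.696,6.598) -> (20.098,8.098) [heading=150, move]
    LT 30: heading 150 -> 180
  ]
  -- iteration 3/4 --
  FD 7: (20.098,8.098) -> (13.098,8.098) [heading=180, move]
  PU: pen up
  REPEAT 4 [
    -- iteration 1/4 --
    FD 3: (13.098,8.098) -> (10.098,8.098) [heading=180, move]
    LT 30: heading 180 -> 210
    -- iteration 2/4 --
    FD 3: (10.098,8.098) -> (7.5,6.598) [heading=210, move]
    LT 30: heading 210 -> 240
    -- iteration 3/4 --
    FD 3: (7.5,6.598) -> (6,4) [heading=240, move]
    LT 30: heading 240 -> 270
    -- iteration 4/4 --
    FD 3: (6,4) -> (6,1) [heading=270, move]
    LT 30: heading 270 -> 300
  ]
  -- iteration 4/4 --
  FD 7: (6,1) -> (9.5,-5.062) [heading=300, move]
  PU: pen up
  REPEAT 4 [
    -- iteration 1/4 --
    FD 3: (9.5,-5.062) -> (11,-7.66) [heading=300, move]
    LT 30: heading 300 -> 330
    -- iteration 2/4 --
    FD 3: (11,-7.66) -> (13.598,-9.16) [heading=330, move]
    LT 30: heading 330 -> 0
    -- iteration 3/4 --
    FD 3: (13.598,-9.16) -> (16.598,-9.16) [heading=0, move]
    LT 30: heading 0 -> 30
    -- iteration 4/4 --
    FD 3: (16.598,-9.16) -> (19.196,-7.66) [heading=30, move]
    LT 30: heading 30 -> 60
  ]
]
LT 216: heading 60 -> 276
FD 16: (19.196,-7.66) -> (20.869,-23.573) [heading=276, move]
FD 6: (20.869,-23.573) -> (21.496,-29.54) [heading=276, move]
Final: pos=(21.496,-29.54), heading=276, 3 segment(s) drawn

Answer: 21.496 -29.54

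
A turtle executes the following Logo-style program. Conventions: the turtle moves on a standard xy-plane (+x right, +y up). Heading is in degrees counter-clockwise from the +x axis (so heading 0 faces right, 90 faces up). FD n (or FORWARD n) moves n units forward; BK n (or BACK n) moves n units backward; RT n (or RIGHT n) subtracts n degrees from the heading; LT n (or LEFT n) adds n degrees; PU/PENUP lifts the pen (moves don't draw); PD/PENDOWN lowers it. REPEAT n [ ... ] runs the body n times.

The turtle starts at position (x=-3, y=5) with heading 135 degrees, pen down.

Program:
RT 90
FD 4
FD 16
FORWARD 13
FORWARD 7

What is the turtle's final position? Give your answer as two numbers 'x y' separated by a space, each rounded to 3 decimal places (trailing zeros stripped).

Answer: 25.284 33.284

Derivation:
Executing turtle program step by step:
Start: pos=(-3,5), heading=135, pen down
RT 90: heading 135 -> 45
FD 4: (-3,5) -> (-0.172,7.828) [heading=45, draw]
FD 16: (-0.172,7.828) -> (11.142,19.142) [heading=45, draw]
FD 13: (11.142,19.142) -> (20.335,28.335) [heading=45, draw]
FD 7: (20.335,28.335) -> (25.284,33.284) [heading=45, draw]
Final: pos=(25.284,33.284), heading=45, 4 segment(s) drawn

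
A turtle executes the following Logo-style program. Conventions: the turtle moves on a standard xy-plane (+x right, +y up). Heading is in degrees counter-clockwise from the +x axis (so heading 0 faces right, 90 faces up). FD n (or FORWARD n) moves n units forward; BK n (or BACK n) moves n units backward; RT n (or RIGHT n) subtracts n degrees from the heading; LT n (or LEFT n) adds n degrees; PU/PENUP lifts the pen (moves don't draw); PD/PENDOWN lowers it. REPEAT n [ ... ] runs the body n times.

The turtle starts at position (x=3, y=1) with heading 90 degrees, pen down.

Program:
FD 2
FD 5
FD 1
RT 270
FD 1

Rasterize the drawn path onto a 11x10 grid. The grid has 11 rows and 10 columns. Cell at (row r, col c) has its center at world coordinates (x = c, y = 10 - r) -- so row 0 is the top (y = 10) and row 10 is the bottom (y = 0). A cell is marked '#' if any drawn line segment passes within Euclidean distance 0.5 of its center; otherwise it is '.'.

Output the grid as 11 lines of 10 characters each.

Segment 0: (3,1) -> (3,3)
Segment 1: (3,3) -> (3,8)
Segment 2: (3,8) -> (3,9)
Segment 3: (3,9) -> (2,9)

Answer: ..........
..##......
...#......
...#......
...#......
...#......
...#......
...#......
...#......
...#......
..........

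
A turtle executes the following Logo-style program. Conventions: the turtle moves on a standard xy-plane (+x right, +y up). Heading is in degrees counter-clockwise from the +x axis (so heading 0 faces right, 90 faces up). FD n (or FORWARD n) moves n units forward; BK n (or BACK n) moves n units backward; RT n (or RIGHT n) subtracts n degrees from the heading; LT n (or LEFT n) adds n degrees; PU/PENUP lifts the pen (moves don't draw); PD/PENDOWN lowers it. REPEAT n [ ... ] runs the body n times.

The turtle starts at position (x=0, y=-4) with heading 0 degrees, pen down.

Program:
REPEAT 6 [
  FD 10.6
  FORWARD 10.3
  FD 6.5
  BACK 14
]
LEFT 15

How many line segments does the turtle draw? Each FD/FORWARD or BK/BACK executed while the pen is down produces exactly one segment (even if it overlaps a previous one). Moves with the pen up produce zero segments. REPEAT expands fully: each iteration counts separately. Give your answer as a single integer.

Answer: 24

Derivation:
Executing turtle program step by step:
Start: pos=(0,-4), heading=0, pen down
REPEAT 6 [
  -- iteration 1/6 --
  FD 10.6: (0,-4) -> (10.6,-4) [heading=0, draw]
  FD 10.3: (10.6,-4) -> (20.9,-4) [heading=0, draw]
  FD 6.5: (20.9,-4) -> (27.4,-4) [heading=0, draw]
  BK 14: (27.4,-4) -> (13.4,-4) [heading=0, draw]
  -- iteration 2/6 --
  FD 10.6: (13.4,-4) -> (24,-4) [heading=0, draw]
  FD 10.3: (24,-4) -> (34.3,-4) [heading=0, draw]
  FD 6.5: (34.3,-4) -> (40.8,-4) [heading=0, draw]
  BK 14: (40.8,-4) -> (26.8,-4) [heading=0, draw]
  -- iteration 3/6 --
  FD 10.6: (26.8,-4) -> (37.4,-4) [heading=0, draw]
  FD 10.3: (37.4,-4) -> (47.7,-4) [heading=0, draw]
  FD 6.5: (47.7,-4) -> (54.2,-4) [heading=0, draw]
  BK 14: (54.2,-4) -> (40.2,-4) [heading=0, draw]
  -- iteration 4/6 --
  FD 10.6: (40.2,-4) -> (50.8,-4) [heading=0, draw]
  FD 10.3: (50.8,-4) -> (61.1,-4) [heading=0, draw]
  FD 6.5: (61.1,-4) -> (67.6,-4) [heading=0, draw]
  BK 14: (67.6,-4) -> (53.6,-4) [heading=0, draw]
  -- iteration 5/6 --
  FD 10.6: (53.6,-4) -> (64.2,-4) [heading=0, draw]
  FD 10.3: (64.2,-4) -> (74.5,-4) [heading=0, draw]
  FD 6.5: (74.5,-4) -> (81,-4) [heading=0, draw]
  BK 14: (81,-4) -> (67,-4) [heading=0, draw]
  -- iteration 6/6 --
  FD 10.6: (67,-4) -> (77.6,-4) [heading=0, draw]
  FD 10.3: (77.6,-4) -> (87.9,-4) [heading=0, draw]
  FD 6.5: (87.9,-4) -> (94.4,-4) [heading=0, draw]
  BK 14: (94.4,-4) -> (80.4,-4) [heading=0, draw]
]
LT 15: heading 0 -> 15
Final: pos=(80.4,-4), heading=15, 24 segment(s) drawn
Segments drawn: 24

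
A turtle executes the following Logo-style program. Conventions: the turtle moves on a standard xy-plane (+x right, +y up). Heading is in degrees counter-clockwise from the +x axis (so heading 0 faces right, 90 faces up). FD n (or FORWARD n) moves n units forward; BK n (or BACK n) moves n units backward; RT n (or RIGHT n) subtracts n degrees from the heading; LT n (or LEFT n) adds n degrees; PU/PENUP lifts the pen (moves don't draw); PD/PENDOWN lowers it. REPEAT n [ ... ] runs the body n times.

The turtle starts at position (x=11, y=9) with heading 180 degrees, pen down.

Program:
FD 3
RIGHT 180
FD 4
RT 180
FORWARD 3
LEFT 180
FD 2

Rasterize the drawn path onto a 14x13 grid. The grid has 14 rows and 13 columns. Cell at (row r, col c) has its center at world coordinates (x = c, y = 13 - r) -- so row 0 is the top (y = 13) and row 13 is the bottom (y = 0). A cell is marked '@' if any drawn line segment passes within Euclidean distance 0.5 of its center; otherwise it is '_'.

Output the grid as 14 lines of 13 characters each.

Segment 0: (11,9) -> (8,9)
Segment 1: (8,9) -> (12,9)
Segment 2: (12,9) -> (9,9)
Segment 3: (9,9) -> (11,9)

Answer: _____________
_____________
_____________
_____________
________@@@@@
_____________
_____________
_____________
_____________
_____________
_____________
_____________
_____________
_____________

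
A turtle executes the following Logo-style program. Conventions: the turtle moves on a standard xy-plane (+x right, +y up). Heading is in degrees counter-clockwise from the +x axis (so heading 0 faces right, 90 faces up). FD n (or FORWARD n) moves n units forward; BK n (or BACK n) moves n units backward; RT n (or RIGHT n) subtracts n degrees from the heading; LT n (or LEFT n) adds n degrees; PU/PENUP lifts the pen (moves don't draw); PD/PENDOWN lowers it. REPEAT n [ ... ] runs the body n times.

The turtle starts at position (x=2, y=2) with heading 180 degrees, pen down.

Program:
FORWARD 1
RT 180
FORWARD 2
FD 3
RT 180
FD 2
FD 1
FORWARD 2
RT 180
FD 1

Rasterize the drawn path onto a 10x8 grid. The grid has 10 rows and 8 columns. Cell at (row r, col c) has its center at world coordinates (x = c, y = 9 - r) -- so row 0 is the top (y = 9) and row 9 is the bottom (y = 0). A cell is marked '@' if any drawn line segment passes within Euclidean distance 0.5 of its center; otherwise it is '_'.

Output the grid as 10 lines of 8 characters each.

Answer: ________
________
________
________
________
________
________
_@@@@@@_
________
________

Derivation:
Segment 0: (2,2) -> (1,2)
Segment 1: (1,2) -> (3,2)
Segment 2: (3,2) -> (6,2)
Segment 3: (6,2) -> (4,2)
Segment 4: (4,2) -> (3,2)
Segment 5: (3,2) -> (1,2)
Segment 6: (1,2) -> (2,2)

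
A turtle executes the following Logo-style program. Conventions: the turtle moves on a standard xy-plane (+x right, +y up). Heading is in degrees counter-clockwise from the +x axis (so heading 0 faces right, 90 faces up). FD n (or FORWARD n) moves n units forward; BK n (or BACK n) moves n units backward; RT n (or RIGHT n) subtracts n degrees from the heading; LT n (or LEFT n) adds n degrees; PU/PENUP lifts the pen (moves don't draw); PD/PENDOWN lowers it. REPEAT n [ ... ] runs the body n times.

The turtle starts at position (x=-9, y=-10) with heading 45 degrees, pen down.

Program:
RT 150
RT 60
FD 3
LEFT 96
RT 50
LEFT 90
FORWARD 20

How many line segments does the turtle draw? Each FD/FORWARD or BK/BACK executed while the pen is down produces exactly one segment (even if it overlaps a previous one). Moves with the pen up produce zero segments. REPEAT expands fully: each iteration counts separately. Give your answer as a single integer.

Answer: 2

Derivation:
Executing turtle program step by step:
Start: pos=(-9,-10), heading=45, pen down
RT 150: heading 45 -> 255
RT 60: heading 255 -> 195
FD 3: (-9,-10) -> (-11.898,-10.776) [heading=195, draw]
LT 96: heading 195 -> 291
RT 50: heading 291 -> 241
LT 90: heading 241 -> 331
FD 20: (-11.898,-10.776) -> (5.595,-20.473) [heading=331, draw]
Final: pos=(5.595,-20.473), heading=331, 2 segment(s) drawn
Segments drawn: 2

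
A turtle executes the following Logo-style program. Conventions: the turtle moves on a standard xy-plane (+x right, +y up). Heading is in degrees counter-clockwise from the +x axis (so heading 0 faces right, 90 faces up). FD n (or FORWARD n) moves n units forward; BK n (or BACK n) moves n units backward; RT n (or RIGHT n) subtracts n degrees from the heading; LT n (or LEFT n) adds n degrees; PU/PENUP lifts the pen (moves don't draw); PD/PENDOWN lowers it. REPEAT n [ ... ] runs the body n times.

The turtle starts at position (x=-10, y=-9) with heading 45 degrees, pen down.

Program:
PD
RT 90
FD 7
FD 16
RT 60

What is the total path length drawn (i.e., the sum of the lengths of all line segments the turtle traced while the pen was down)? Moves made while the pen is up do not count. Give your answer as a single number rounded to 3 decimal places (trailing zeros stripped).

Executing turtle program step by step:
Start: pos=(-10,-9), heading=45, pen down
PD: pen down
RT 90: heading 45 -> 315
FD 7: (-10,-9) -> (-5.05,-13.95) [heading=315, draw]
FD 16: (-5.05,-13.95) -> (6.263,-25.263) [heading=315, draw]
RT 60: heading 315 -> 255
Final: pos=(6.263,-25.263), heading=255, 2 segment(s) drawn

Segment lengths:
  seg 1: (-10,-9) -> (-5.05,-13.95), length = 7
  seg 2: (-5.05,-13.95) -> (6.263,-25.263), length = 16
Total = 23

Answer: 23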